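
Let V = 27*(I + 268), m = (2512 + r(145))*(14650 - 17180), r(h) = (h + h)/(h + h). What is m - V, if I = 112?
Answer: -6368150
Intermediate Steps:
r(h) = 1 (r(h) = (2*h)/((2*h)) = (2*h)*(1/(2*h)) = 1)
m = -6357890 (m = (2512 + 1)*(14650 - 17180) = 2513*(-2530) = -6357890)
V = 10260 (V = 27*(112 + 268) = 27*380 = 10260)
m - V = -6357890 - 1*10260 = -6357890 - 10260 = -6368150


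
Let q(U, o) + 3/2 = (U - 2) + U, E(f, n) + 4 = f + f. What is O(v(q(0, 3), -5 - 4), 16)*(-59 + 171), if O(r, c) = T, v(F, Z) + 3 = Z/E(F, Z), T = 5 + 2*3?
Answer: 1232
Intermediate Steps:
E(f, n) = -4 + 2*f (E(f, n) = -4 + (f + f) = -4 + 2*f)
T = 11 (T = 5 + 6 = 11)
q(U, o) = -7/2 + 2*U (q(U, o) = -3/2 + ((U - 2) + U) = -3/2 + ((-2 + U) + U) = -3/2 + (-2 + 2*U) = -7/2 + 2*U)
v(F, Z) = -3 + Z/(-4 + 2*F)
O(r, c) = 11
O(v(q(0, 3), -5 - 4), 16)*(-59 + 171) = 11*(-59 + 171) = 11*112 = 1232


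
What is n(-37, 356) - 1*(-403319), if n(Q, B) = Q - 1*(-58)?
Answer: 403340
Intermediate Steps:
n(Q, B) = 58 + Q (n(Q, B) = Q + 58 = 58 + Q)
n(-37, 356) - 1*(-403319) = (58 - 37) - 1*(-403319) = 21 + 403319 = 403340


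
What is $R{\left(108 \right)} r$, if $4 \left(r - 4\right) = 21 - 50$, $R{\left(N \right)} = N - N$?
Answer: $0$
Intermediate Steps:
$R{\left(N \right)} = 0$
$r = - \frac{13}{4}$ ($r = 4 + \frac{21 - 50}{4} = 4 + \frac{1}{4} \left(-29\right) = 4 - \frac{29}{4} = - \frac{13}{4} \approx -3.25$)
$R{\left(108 \right)} r = 0 \left(- \frac{13}{4}\right) = 0$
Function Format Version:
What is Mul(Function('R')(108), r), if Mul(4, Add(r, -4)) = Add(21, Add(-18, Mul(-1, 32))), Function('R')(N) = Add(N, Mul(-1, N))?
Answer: 0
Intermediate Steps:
Function('R')(N) = 0
r = Rational(-13, 4) (r = Add(4, Mul(Rational(1, 4), Add(21, Add(-18, Mul(-1, 32))))) = Add(4, Mul(Rational(1, 4), Add(21, Add(-18, -32)))) = Add(4, Mul(Rational(1, 4), Add(21, -50))) = Add(4, Mul(Rational(1, 4), -29)) = Add(4, Rational(-29, 4)) = Rational(-13, 4) ≈ -3.2500)
Mul(Function('R')(108), r) = Mul(0, Rational(-13, 4)) = 0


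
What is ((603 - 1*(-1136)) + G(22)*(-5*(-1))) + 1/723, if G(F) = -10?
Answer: 1221148/723 ≈ 1689.0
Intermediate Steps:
((603 - 1*(-1136)) + G(22)*(-5*(-1))) + 1/723 = ((603 - 1*(-1136)) - (-50)*(-1)) + 1/723 = ((603 + 1136) - 10*5) + 1/723 = (1739 - 50) + 1/723 = 1689 + 1/723 = 1221148/723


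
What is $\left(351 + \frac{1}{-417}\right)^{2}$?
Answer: $\frac{21423005956}{173889} \approx 1.232 \cdot 10^{5}$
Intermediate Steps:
$\left(351 + \frac{1}{-417}\right)^{2} = \left(351 - \frac{1}{417}\right)^{2} = \left(\frac{146366}{417}\right)^{2} = \frac{21423005956}{173889}$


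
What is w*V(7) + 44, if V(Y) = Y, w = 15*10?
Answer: 1094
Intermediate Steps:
w = 150
w*V(7) + 44 = 150*7 + 44 = 1050 + 44 = 1094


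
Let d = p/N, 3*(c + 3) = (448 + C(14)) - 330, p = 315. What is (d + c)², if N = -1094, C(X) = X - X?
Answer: 13995126601/10771524 ≈ 1299.3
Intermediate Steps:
C(X) = 0
c = 109/3 (c = -3 + ((448 + 0) - 330)/3 = -3 + (448 - 330)/3 = -3 + (⅓)*118 = -3 + 118/3 = 109/3 ≈ 36.333)
d = -315/1094 (d = 315/(-1094) = 315*(-1/1094) = -315/1094 ≈ -0.28793)
(d + c)² = (-315/1094 + 109/3)² = (118301/3282)² = 13995126601/10771524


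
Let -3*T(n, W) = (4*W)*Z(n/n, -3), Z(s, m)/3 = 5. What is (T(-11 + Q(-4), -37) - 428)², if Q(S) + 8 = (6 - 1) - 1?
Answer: 97344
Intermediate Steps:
Z(s, m) = 15 (Z(s, m) = 3*5 = 15)
Q(S) = -4 (Q(S) = -8 + ((6 - 1) - 1) = -8 + (5 - 1) = -8 + 4 = -4)
T(n, W) = -20*W (T(n, W) = -4*W*15/3 = -20*W)
(T(-11 + Q(-4), -37) - 428)² = (-20*(-37) - 428)² = (740 - 428)² = 312² = 97344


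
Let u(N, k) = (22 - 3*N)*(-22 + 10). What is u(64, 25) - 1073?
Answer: 967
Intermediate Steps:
u(N, k) = -264 + 36*N (u(N, k) = (22 - 3*N)*(-12) = -264 + 36*N)
u(64, 25) - 1073 = (-264 + 36*64) - 1073 = (-264 + 2304) - 1073 = 2040 - 1073 = 967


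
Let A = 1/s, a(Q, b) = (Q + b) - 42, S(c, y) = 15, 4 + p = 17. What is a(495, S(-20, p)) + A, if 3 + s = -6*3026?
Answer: 8498411/18159 ≈ 468.00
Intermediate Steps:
p = 13 (p = -4 + 17 = 13)
a(Q, b) = -42 + Q + b
s = -18159 (s = -3 - 6*3026 = -3 - 18156 = -18159)
A = -1/18159 (A = 1/(-18159) = -1/18159 ≈ -5.5069e-5)
a(495, S(-20, p)) + A = (-42 + 495 + 15) - 1/18159 = 468 - 1/18159 = 8498411/18159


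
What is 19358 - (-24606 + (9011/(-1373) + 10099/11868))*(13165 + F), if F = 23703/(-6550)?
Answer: 6914943210035200007/21346140840 ≈ 3.2394e+8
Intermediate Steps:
F = -23703/6550 (F = 23703*(-1/6550) = -23703/6550 ≈ -3.6188)
19358 - (-24606 + (9011/(-1373) + 10099/11868))*(13165 + F) = 19358 - (-24606 + (9011/(-1373) + 10099/11868))*(13165 - 23703/6550) = 19358 - (-24606 + (9011*(-1/1373) + 10099*(1/11868)))*86207047/6550 = 19358 - (-24606 + (-9011/1373 + 10099/11868))*86207047/6550 = 19358 - (-24606 - 93076621/16294764)*86207047/6550 = 19358 - (-401042039605)*86207047/(16294764*6550) = 19358 - 1*(-6914529991440819287/21346140840) = 19358 + 6914529991440819287/21346140840 = 6914943210035200007/21346140840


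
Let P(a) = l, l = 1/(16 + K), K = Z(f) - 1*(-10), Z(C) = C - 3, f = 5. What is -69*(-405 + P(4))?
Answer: 782391/28 ≈ 27943.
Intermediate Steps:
Z(C) = -3 + C
K = 12 (K = (-3 + 5) - 1*(-10) = 2 + 10 = 12)
l = 1/28 (l = 1/(16 + 12) = 1/28 ≈ 0.035714)
P(a) = 1/28
-69*(-405 + P(4)) = -69*(-405 + 1/28) = -69*(-11339/28) = 782391/28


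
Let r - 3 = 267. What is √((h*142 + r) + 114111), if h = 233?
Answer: √147467 ≈ 384.01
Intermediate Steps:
r = 270 (r = 3 + 267 = 270)
√((h*142 + r) + 114111) = √((233*142 + 270) + 114111) = √((33086 + 270) + 114111) = √(33356 + 114111) = √147467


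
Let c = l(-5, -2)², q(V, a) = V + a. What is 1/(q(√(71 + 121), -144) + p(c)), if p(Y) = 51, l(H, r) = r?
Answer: -31/2819 - 8*√3/8457 ≈ -0.012635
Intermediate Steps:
c = 4 (c = (-2)² = 4)
1/(q(√(71 + 121), -144) + p(c)) = 1/((√(71 + 121) - 144) + 51) = 1/((√192 - 144) + 51) = 1/((8*√3 - 144) + 51) = 1/((-144 + 8*√3) + 51) = 1/(-93 + 8*√3)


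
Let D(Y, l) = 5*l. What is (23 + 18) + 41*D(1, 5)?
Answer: 1066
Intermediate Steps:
(23 + 18) + 41*D(1, 5) = (23 + 18) + 41*(5*5) = 41 + 41*25 = 41 + 1025 = 1066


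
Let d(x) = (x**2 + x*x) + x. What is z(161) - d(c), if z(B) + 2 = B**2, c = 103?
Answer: 4598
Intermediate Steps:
z(B) = -2 + B**2
d(x) = x + 2*x**2 (d(x) = (x**2 + x**2) + x = 2*x**2 + x = x + 2*x**2)
z(161) - d(c) = (-2 + 161**2) - 103*(1 + 2*103) = (-2 + 25921) - 103*(1 + 206) = 25919 - 103*207 = 25919 - 1*21321 = 25919 - 21321 = 4598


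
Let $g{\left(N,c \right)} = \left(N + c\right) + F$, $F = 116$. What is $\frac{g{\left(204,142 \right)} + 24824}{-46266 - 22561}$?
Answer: $- \frac{25286}{68827} \approx -0.36738$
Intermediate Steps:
$g{\left(N,c \right)} = 116 + N + c$ ($g{\left(N,c \right)} = \left(N + c\right) + 116 = 116 + N + c$)
$\frac{g{\left(204,142 \right)} + 24824}{-46266 - 22561} = \frac{\left(116 + 204 + 142\right) + 24824}{-46266 - 22561} = \frac{462 + 24824}{-68827} = 25286 \left(- \frac{1}{68827}\right) = - \frac{25286}{68827}$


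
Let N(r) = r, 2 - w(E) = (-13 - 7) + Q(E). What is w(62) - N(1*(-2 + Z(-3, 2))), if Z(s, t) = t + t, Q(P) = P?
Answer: -42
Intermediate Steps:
Z(s, t) = 2*t
w(E) = 22 - E (w(E) = 2 - ((-13 - 7) + E) = 2 - (-20 + E) = 2 + (20 - E) = 22 - E)
w(62) - N(1*(-2 + Z(-3, 2))) = (22 - 1*62) - (-2 + 2*2) = (22 - 62) - (-2 + 4) = -40 - 2 = -42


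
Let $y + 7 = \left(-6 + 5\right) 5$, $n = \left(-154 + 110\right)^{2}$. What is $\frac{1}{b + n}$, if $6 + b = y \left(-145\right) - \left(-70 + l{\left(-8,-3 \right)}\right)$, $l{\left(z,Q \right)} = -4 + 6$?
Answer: $\frac{1}{3738} \approx 0.00026752$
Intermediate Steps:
$l{\left(z,Q \right)} = 2$
$n = 1936$ ($n = \left(-44\right)^{2} = 1936$)
$y = -12$ ($y = -7 + \left(-6 + 5\right) 5 = -7 - 5 = -12$)
$b = 1802$ ($b = -6 + \left(\left(-12\right) \left(-145\right) + \left(70 - 2\right)\right) = -6 + \left(1740 + \left(70 - 2\right)\right) = -6 + \left(1740 + 68\right) = -6 + 1808 = 1802$)
$\frac{1}{b + n} = \frac{1}{1802 + 1936} = \frac{1}{3738}$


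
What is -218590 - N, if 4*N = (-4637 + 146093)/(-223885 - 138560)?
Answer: -26408939062/120815 ≈ -2.1859e+5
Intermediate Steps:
N = -11788/120815 (N = ((-4637 + 146093)/(-223885 - 138560))/4 = (141456/(-362445))/4 = (141456*(-1/362445))/4 = (1/4)*(-47152/120815) = -11788/120815 ≈ -0.097571)
-218590 - N = -218590 - 1*(-11788/120815) = -218590 + 11788/120815 = -26408939062/120815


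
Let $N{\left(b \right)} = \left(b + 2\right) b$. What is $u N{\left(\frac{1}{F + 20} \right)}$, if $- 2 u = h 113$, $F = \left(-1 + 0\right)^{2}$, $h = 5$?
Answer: $- \frac{24295}{882} \approx -27.545$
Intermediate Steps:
$F = 1$ ($F = \left(-1\right)^{2} = 1$)
$N{\left(b \right)} = b \left(2 + b\right)$ ($N{\left(b \right)} = \left(2 + b\right) b = b \left(2 + b\right)$)
$u = - \frac{565}{2}$ ($u = - \frac{5 \cdot 113}{2} = \left(- \frac{1}{2}\right) 565 = - \frac{565}{2} \approx -282.5$)
$u N{\left(\frac{1}{F + 20} \right)} = - \frac{565 \frac{2 + \frac{1}{1 + 20}}{1 + 20}}{2} = - \frac{565 \frac{2 + \frac{1}{21}}{21}}{2} = - \frac{565 \cdot \frac{1}{21} \cdot \frac{43}{21}}{2} = \left(- \frac{565}{2}\right) \frac{43}{441} = - \frac{24295}{882}$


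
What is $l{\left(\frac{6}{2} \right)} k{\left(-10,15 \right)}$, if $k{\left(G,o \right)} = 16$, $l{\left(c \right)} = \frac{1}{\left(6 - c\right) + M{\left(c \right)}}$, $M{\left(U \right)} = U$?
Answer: $\frac{8}{3} \approx 2.6667$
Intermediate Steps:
$l{\left(c \right)} = \frac{1}{6}$ ($l{\left(c \right)} = \frac{1}{\left(6 - c\right) + c} = \frac{1}{6}$)
$l{\left(\frac{6}{2} \right)} k{\left(-10,15 \right)} = \frac{1}{6} \cdot 16 = \frac{8}{3}$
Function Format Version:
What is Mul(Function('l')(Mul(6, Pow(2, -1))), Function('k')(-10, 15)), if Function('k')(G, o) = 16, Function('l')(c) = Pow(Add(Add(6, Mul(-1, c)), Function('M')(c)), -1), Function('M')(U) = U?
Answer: Rational(8, 3) ≈ 2.6667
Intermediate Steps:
Function('l')(c) = Rational(1, 6) (Function('l')(c) = Pow(Add(Add(6, Mul(-1, c)), c), -1) = Pow(6, -1) = Rational(1, 6))
Mul(Function('l')(Mul(6, Pow(2, -1))), Function('k')(-10, 15)) = Mul(Rational(1, 6), 16) = Rational(8, 3)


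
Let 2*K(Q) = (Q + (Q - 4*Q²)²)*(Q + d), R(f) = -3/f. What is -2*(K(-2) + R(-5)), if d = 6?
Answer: -6446/5 ≈ -1289.2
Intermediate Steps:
K(Q) = (6 + Q)*(Q + (Q - 4*Q²)²)/2 (K(Q) = ((Q + (Q - 4*Q²)²)*(Q + 6))/2 = ((Q + (Q - 4*Q²)²)*(6 + Q))/2 = ((6 + Q)*(Q + (Q - 4*Q²)²))/2 = (6 + Q)*(Q + (Q - 4*Q²)²)/2)
-2*(K(-2) + R(-5)) = -2*((½)*(-2)*(6 - 47*(-2)² + 7*(-2) + 16*(-2)⁴ + 88*(-2)³) - 3/(-5)) = -2*((½)*(-2)*(6 - 47*4 - 14 + 16*16 + 88*(-8)) - 3*(-⅕)) = -2*((½)*(-2)*(6 - 188 - 14 + 256 - 704) + ⅗) = -2*((½)*(-2)*(-644) + ⅗) = -2*(644 + ⅗) = -2*3223/5 = -6446/5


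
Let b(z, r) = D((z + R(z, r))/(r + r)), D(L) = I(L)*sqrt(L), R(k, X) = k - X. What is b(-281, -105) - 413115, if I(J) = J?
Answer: -413115 + 457*sqrt(95970)/44100 ≈ -4.1311e+5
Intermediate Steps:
D(L) = L**(3/2) (D(L) = L*sqrt(L) = L**(3/2))
b(z, r) = sqrt(2)*((-r + 2*z)/r)**(3/2)/4 (b(z, r) = ((z + (z - r))/(r + r))**(3/2) = ((-r + 2*z)/((2*r)))**(3/2) = ((-r + 2*z)*(1/(2*r)))**(3/2) = ((-r + 2*z)/(2*r))**(3/2) = sqrt(2)*((-r + 2*z)/r)**(3/2)/4)
b(-281, -105) - 413115 = sqrt(2)*((-1*(-105) + 2*(-281))/(-105))**(3/2)/4 - 413115 = sqrt(2)*(-(105 - 562)/105)**(3/2)/4 - 413115 = sqrt(2)*(-1/105*(-457))**(3/2)/4 - 413115 = sqrt(2)*(457/105)**(3/2)/4 - 413115 = sqrt(2)*(457*sqrt(47985)/11025)/4 - 413115 = 457*sqrt(95970)/44100 - 413115 = -413115 + 457*sqrt(95970)/44100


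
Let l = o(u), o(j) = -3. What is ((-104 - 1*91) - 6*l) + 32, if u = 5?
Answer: -145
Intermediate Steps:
l = -3
((-104 - 1*91) - 6*l) + 32 = ((-104 - 1*91) - 6*(-3)) + 32 = ((-104 - 91) + 18) + 32 = (-195 + 18) + 32 = -177 + 32 = -145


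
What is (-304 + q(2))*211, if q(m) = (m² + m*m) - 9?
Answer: -64355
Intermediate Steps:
q(m) = -9 + 2*m² (q(m) = (m² + m²) - 9 = 2*m² - 9 = -9 + 2*m²)
(-304 + q(2))*211 = (-304 + (-9 + 2*2²))*211 = (-304 + (-9 + 2*4))*211 = (-304 + (-9 + 8))*211 = (-304 - 1)*211 = -305*211 = -64355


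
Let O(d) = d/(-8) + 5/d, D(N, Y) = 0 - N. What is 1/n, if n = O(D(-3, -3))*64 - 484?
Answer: -3/1204 ≈ -0.0024917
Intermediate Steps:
D(N, Y) = -N
O(d) = 5/d - d/8 (O(d) = d*(-⅛) + 5/d = -d/8 + 5/d = 5/d - d/8)
n = -1204/3 (n = (5/((-1*(-3))) - (-1)*(-3)/8)*64 - 484 = (5/3 - ⅛*3)*64 - 484 = (5*(⅓) - 3/8)*64 - 484 = (5/3 - 3/8)*64 - 484 = (31/24)*64 - 484 = 248/3 - 484 = -1204/3 ≈ -401.33)
1/n = 1/(-1204/3) = -3/1204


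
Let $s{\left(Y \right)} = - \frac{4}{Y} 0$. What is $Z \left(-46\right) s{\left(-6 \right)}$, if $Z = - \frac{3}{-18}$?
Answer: $0$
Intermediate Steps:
$Z = \frac{1}{6}$ ($Z = \left(-3\right) \left(- \frac{1}{18}\right) = \frac{1}{6} \approx 0.16667$)
$s{\left(Y \right)} = 0$
$Z \left(-46\right) s{\left(-6 \right)} = \frac{1}{6} \left(-46\right) 0 = \left(- \frac{23}{3}\right) 0 = 0$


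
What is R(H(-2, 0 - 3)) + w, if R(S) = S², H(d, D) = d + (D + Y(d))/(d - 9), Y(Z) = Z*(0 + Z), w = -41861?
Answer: -5064652/121 ≈ -41857.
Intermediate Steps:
Y(Z) = Z² (Y(Z) = Z*Z = Z²)
H(d, D) = d + (D + d²)/(-9 + d) (H(d, D) = d + (D + d²)/(d - 9) = d + (D + d²)/(-9 + d))
R(H(-2, 0 - 3)) + w = (((0 - 3) - 9*(-2) + 2*(-2)²)/(-9 - 2))² - 41861 = ((-3 + 18 + 2*4)/(-11))² - 41861 = (-(-3 + 18 + 8)/11)² - 41861 = (-1/11*23)² - 41861 = (-23/11)² - 41861 = 529/121 - 41861 = -5064652/121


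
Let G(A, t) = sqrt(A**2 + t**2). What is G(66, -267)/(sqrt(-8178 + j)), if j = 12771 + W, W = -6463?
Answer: -123*I*sqrt(374)/374 ≈ -6.3602*I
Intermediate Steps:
j = 6308 (j = 12771 - 6463 = 6308)
G(66, -267)/(sqrt(-8178 + j)) = sqrt(66**2 + (-267)**2)/(sqrt(-8178 + 6308)) = sqrt(4356 + 71289)/(sqrt(-1870)) = sqrt(75645)/((I*sqrt(1870))) = (123*sqrt(5))*(-I*sqrt(1870)/1870) = -123*I*sqrt(374)/374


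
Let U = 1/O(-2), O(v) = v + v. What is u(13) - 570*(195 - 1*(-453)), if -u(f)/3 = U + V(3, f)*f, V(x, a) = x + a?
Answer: -1479933/4 ≈ -3.6998e+5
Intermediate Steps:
O(v) = 2*v
V(x, a) = a + x
U = -1/4 (U = 1/(2*(-2)) = 1/(-4) = -1/4 ≈ -0.25000)
u(f) = 3/4 - 3*f*(3 + f) (u(f) = -3*(-1/4 + (f + 3)*f) = -3*(-1/4 + (3 + f)*f) = -3*(-1/4 + f*(3 + f)) = 3/4 - 3*f*(3 + f))
u(13) - 570*(195 - 1*(-453)) = (3/4 - 3*13*(3 + 13)) - 570*(195 - 1*(-453)) = (3/4 - 3*13*16) - 570*(195 + 453) = (3/4 - 624) - 570*648 = -2493/4 - 369360 = -1479933/4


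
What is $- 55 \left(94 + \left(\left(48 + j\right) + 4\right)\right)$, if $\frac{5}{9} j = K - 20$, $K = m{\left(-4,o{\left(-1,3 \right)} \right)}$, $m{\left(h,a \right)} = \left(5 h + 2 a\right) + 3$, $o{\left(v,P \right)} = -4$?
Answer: $-3575$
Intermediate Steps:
$m{\left(h,a \right)} = 3 + 2 a + 5 h$ ($m{\left(h,a \right)} = \left(2 a + 5 h\right) + 3 = 3 + 2 a + 5 h$)
$K = -25$ ($K = 3 + 2 \left(-4\right) + 5 \left(-4\right) = 3 - 8 - 20 = -25$)
$j = -81$ ($j = \frac{9 \left(-25 - 20\right)}{5} = \frac{9}{5} \left(-45\right) = -81$)
$- 55 \left(94 + \left(\left(48 + j\right) + 4\right)\right) = - 55 \left(94 + \left(\left(48 - 81\right) + 4\right)\right) = - 55 \left(94 + \left(-33 + 4\right)\right) = - 55 \left(94 - 29\right) = \left(-55\right) 65 = -3575$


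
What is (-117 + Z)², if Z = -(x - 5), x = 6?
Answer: 13924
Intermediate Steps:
Z = -1 (Z = -(6 - 5) = -1*1 = -1)
(-117 + Z)² = (-117 - 1)² = (-118)² = 13924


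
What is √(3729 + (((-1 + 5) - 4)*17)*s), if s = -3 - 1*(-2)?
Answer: √3729 ≈ 61.066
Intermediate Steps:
s = -1 (s = -3 + 2 = -1)
√(3729 + (((-1 + 5) - 4)*17)*s) = √(3729 + (((-1 + 5) - 4)*17)*(-1)) = √(3729 + ((4 - 4)*17)*(-1)) = √(3729 + (0*17)*(-1)) = √(3729 + 0*(-1)) = √(3729 + 0) = √3729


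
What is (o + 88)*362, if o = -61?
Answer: 9774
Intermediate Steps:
(o + 88)*362 = (-61 + 88)*362 = 27*362 = 9774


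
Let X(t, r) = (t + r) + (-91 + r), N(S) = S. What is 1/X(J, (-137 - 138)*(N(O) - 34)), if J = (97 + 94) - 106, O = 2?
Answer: 1/17594 ≈ 5.6838e-5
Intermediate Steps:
J = 85 (J = 191 - 106 = 85)
X(t, r) = -91 + t + 2*r (X(t, r) = (r + t) + (-91 + r) = -91 + t + 2*r)
1/X(J, (-137 - 138)*(N(O) - 34)) = 1/(-91 + 85 + 2*((-137 - 138)*(2 - 34))) = 1/(-91 + 85 + 2*(-275*(-32))) = 1/(-91 + 85 + 2*8800) = 1/(-91 + 85 + 17600) = 1/17594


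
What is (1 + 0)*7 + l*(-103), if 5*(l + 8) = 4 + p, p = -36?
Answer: 7451/5 ≈ 1490.2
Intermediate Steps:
l = -72/5 (l = -8 + (4 - 36)/5 = -8 + (⅕)*(-32) = -8 - 32/5 = -72/5 ≈ -14.400)
(1 + 0)*7 + l*(-103) = (1 + 0)*7 - 72/5*(-103) = 1*7 + 7416/5 = 7 + 7416/5 = 7451/5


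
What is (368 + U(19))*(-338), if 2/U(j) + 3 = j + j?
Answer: -4354116/35 ≈ -1.2440e+5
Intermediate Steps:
U(j) = 2/(-3 + 2*j) (U(j) = 2/(-3 + (j + j)) = 2/(-3 + 2*j))
(368 + U(19))*(-338) = (368 + 2/(-3 + 2*19))*(-338) = (368 + 2/(-3 + 38))*(-338) = (368 + 2/35)*(-338) = (12882/35)*(-338) = -4354116/35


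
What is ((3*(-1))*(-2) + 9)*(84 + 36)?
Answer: 1800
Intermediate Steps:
((3*(-1))*(-2) + 9)*(84 + 36) = (-3*(-2) + 9)*120 = (6 + 9)*120 = 15*120 = 1800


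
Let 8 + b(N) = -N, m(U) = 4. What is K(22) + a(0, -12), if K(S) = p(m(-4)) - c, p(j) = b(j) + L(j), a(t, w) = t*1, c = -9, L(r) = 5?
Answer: 2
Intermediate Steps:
b(N) = -8 - N
a(t, w) = t
p(j) = -3 - j (p(j) = (-8 - j) + 5 = -3 - j)
K(S) = 2 (K(S) = (-3 - 1*4) - 1*(-9) = (-3 - 4) + 9 = -7 + 9 = 2)
K(22) + a(0, -12) = 2 + 0 = 2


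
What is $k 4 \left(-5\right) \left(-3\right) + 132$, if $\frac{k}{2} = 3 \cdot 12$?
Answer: $4452$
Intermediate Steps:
$k = 72$ ($k = 2 \cdot 3 \cdot 12 = 2 \cdot 36 = 72$)
$k 4 \left(-5\right) \left(-3\right) + 132 = 72 \cdot 4 \left(-5\right) \left(-3\right) + 132 = 72 \left(\left(-20\right) \left(-3\right)\right) + 132 = 72 \cdot 60 + 132 = 4320 + 132 = 4452$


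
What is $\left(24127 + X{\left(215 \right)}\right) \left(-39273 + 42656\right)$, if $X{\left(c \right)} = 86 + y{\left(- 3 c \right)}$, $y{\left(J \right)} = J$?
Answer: $79730544$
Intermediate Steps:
$X{\left(c \right)} = 86 - 3 c$
$\left(24127 + X{\left(215 \right)}\right) \left(-39273 + 42656\right) = \left(24127 + \left(86 - 645\right)\right) \left(-39273 + 42656\right) = \left(24127 + \left(86 - 645\right)\right) 3383 = \left(24127 - 559\right) 3383 = 23568 \cdot 3383 = 79730544$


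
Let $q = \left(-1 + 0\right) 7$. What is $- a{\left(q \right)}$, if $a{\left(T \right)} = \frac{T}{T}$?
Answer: $-1$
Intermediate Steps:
$q = -7$ ($q = \left(-1\right) 7 = -7$)
$a{\left(T \right)} = 1$
$- a{\left(q \right)} = \left(-1\right) 1 = -1$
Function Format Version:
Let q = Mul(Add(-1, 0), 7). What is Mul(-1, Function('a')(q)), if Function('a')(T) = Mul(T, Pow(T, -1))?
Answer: -1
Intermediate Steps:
q = -7 (q = Mul(-1, 7) = -7)
Function('a')(T) = 1
Mul(-1, Function('a')(q)) = Mul(-1, 1) = -1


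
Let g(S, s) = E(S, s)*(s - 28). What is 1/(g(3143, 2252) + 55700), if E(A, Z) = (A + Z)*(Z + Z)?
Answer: 1/54041209620 ≈ 1.8504e-11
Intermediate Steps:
E(A, Z) = 2*Z*(A + Z) (E(A, Z) = (A + Z)*(2*Z) = 2*Z*(A + Z))
g(S, s) = 2*s*(-28 + s)*(S + s) (g(S, s) = (2*s*(S + s))*(s - 28) = (2*s*(S + s))*(-28 + s) = 2*s*(-28 + s)*(S + s))
1/(g(3143, 2252) + 55700) = 1/(2*2252*(-28 + 2252)*(3143 + 2252) + 55700) = 1/(2*2252*2224*5395 + 55700) = 1/(54041153920 + 55700) = 1/54041209620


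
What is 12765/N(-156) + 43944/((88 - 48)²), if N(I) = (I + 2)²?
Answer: 33206247/1185800 ≈ 28.003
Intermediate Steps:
N(I) = (2 + I)²
12765/N(-156) + 43944/((88 - 48)²) = 12765/((2 - 156)²) + 43944/((88 - 48)²) = 12765/((-154)²) + 43944/(40²) = 12765/23716 + 43944/1600 = 12765*(1/23716) + 43944*(1/1600) = 12765/23716 + 5493/200 = 33206247/1185800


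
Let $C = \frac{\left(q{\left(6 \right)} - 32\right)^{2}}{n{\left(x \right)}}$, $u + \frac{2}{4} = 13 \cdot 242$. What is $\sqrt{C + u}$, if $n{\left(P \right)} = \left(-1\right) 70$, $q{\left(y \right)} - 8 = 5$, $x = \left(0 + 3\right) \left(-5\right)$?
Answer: $\frac{2 \sqrt{961730}}{35} \approx 56.039$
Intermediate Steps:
$x = -15$ ($x = 3 \left(-5\right) = -15$)
$q{\left(y \right)} = 13$ ($q{\left(y \right)} = 8 + 5 = 13$)
$u = \frac{6291}{2}$ ($u = - \frac{1}{2} + 13 \cdot 242 = - \frac{1}{2} + 3146 = \frac{6291}{2} \approx 3145.5$)
$n{\left(P \right)} = -70$
$C = - \frac{361}{70}$ ($C = \frac{\left(13 - 32\right)^{2}}{-70} = \left(-19\right)^{2} \left(- \frac{1}{70}\right) = 361 \left(- \frac{1}{70}\right) = - \frac{361}{70} \approx -5.1571$)
$\sqrt{C + u} = \sqrt{- \frac{361}{70} + \frac{6291}{2}} = \sqrt{\frac{109912}{35}} = \frac{2 \sqrt{961730}}{35}$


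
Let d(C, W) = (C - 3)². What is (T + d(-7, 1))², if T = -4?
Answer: 9216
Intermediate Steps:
d(C, W) = (-3 + C)²
(T + d(-7, 1))² = (-4 + (-3 - 7)²)² = (-4 + (-10)²)² = (-4 + 100)² = 96² = 9216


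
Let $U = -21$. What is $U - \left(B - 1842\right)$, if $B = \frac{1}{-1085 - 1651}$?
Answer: $\frac{4982257}{2736} \approx 1821.0$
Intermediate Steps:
$B = - \frac{1}{2736}$ ($B = \frac{1}{-2736} = - \frac{1}{2736} \approx -0.0003655$)
$U - \left(B - 1842\right) = -21 - \left(- \frac{1}{2736} - 1842\right) = -21 - - \frac{5039713}{2736} = -21 + \frac{5039713}{2736} = \frac{4982257}{2736}$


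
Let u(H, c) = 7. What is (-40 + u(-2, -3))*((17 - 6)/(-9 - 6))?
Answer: 121/5 ≈ 24.200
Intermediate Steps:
(-40 + u(-2, -3))*((17 - 6)/(-9 - 6)) = (-40 + 7)*((17 - 6)/(-9 - 6)) = -363/(-15) = -363*(-1)/15 = -33*(-11/15) = 121/5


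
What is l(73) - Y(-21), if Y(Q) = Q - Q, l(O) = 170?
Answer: 170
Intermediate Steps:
Y(Q) = 0
l(73) - Y(-21) = 170 - 1*0 = 170 + 0 = 170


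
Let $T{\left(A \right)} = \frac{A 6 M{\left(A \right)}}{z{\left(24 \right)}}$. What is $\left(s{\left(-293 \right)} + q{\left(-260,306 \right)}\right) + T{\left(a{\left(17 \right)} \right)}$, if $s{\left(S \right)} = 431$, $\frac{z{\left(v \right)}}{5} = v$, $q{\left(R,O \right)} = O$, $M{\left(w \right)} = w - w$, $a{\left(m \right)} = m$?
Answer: $737$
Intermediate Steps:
$M{\left(w \right)} = 0$
$z{\left(v \right)} = 5 v$
$T{\left(A \right)} = 0$ ($T{\left(A \right)} = \frac{A 6 \cdot 0}{5 \cdot 24} = \frac{6 A 0}{120} = 0 \cdot \frac{1}{120} = 0$)
$\left(s{\left(-293 \right)} + q{\left(-260,306 \right)}\right) + T{\left(a{\left(17 \right)} \right)} = \left(431 + 306\right) + 0 = 737 + 0 = 737$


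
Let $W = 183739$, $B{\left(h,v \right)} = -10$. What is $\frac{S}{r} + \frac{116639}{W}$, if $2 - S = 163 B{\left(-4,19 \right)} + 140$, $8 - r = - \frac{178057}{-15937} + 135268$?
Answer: $\frac{247083354711647}{396107600415303} \approx 0.62378$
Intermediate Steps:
$r = - \frac{2155816677}{15937}$ ($r = 8 - \left(- \frac{178057}{-15937} + 135268\right) = 8 - \left(\left(-178057\right) \left(- \frac{1}{15937}\right) + 135268\right) = 8 - \left(\frac{178057}{15937} + 135268\right) = 8 - \frac{2155944173}{15937} = - \frac{2155816677}{15937} \approx -1.3527 \cdot 10^{5}$)
$S = 1492$ ($S = 2 - \left(163 \left(-10\right) + 140\right) = 2 - \left(-1630 + 140\right) = 2 - -1490 = 2 + 1490 = 1492$)
$\frac{S}{r} + \frac{116639}{W} = \frac{1492}{- \frac{2155816677}{15937}} + \frac{116639}{183739} = 1492 \left(- \frac{15937}{2155816677}\right) + 116639 \cdot \frac{1}{183739} = - \frac{23778004}{2155816677} + \frac{116639}{183739} = \frac{247083354711647}{396107600415303}$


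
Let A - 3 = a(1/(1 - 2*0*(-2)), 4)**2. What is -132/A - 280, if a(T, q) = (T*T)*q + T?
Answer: -1993/7 ≈ -284.71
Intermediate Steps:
a(T, q) = T + q*T**2 (a(T, q) = T**2*q + T = q*T**2 + T = T + q*T**2)
A = 28 (A = 3 + ((1 + 4/(1 - 2*0*(-2)))/(1 - 2*0*(-2)))**2 = 3 + ((1 + 4/(1 + 0*(-2)))/(1 + 0*(-2)))**2 = 3 + ((1 + 4/(1 + 0))/(1 + 0))**2 = 3 + ((1 + 4/1)/1)**2 = 3 + (1*(1 + 1*4))**2 = 3 + (1*(1 + 4))**2 = 3 + (1*5)**2 = 3 + 5**2 = 3 + 25 = 28)
-132/A - 280 = -132/28 - 280 = -132*1/28 - 280 = -33/7 - 280 = -1993/7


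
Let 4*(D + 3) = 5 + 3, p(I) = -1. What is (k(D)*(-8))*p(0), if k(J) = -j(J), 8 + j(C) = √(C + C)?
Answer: 64 - 8*I*√2 ≈ 64.0 - 11.314*I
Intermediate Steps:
j(C) = -8 + √2*√C (j(C) = -8 + √(C + C) = -8 + √(2*C) = -8 + √2*√C)
D = -1 (D = -3 + (5 + 3)/4 = -3 + (¼)*8 = -3 + 2 = -1)
k(J) = 8 - √2*√J (k(J) = -(-8 + √2*√J) = 8 - √2*√J)
(k(D)*(-8))*p(0) = ((8 - √2*√(-1))*(-8))*(-1) = ((8 - √2*I)*(-8))*(-1) = ((8 - I*√2)*(-8))*(-1) = (-64 + 8*I*√2)*(-1) = 64 - 8*I*√2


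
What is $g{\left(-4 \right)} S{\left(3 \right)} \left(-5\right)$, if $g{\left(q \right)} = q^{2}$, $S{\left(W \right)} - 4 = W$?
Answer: $-560$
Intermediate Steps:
$S{\left(W \right)} = 4 + W$
$g{\left(-4 \right)} S{\left(3 \right)} \left(-5\right) = \left(-4\right)^{2} \left(4 + 3\right) \left(-5\right) = 16 \cdot 7 \left(-5\right) = 112 \left(-5\right) = -560$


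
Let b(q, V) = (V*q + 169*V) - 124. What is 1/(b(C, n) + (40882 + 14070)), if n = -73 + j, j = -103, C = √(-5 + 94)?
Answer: 6271/156612548 + 11*√89/39153137 ≈ 4.2692e-5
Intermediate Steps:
C = √89 ≈ 9.4340
n = -176 (n = -73 - 103 = -176)
b(q, V) = -124 + 169*V + V*q (b(q, V) = (169*V + V*q) - 124 = -124 + 169*V + V*q)
1/(b(C, n) + (40882 + 14070)) = 1/((-124 + 169*(-176) - 176*√89) + (40882 + 14070)) = 1/((-124 - 29744 - 176*√89) + 54952) = 1/((-29868 - 176*√89) + 54952) = 1/(25084 - 176*√89)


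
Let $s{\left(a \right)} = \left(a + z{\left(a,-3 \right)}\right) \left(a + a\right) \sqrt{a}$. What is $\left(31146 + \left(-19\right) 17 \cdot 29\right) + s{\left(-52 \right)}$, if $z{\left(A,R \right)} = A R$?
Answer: $21779 - 21632 i \sqrt{13} \approx 21779.0 - 77995.0 i$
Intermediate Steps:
$s{\left(a \right)} = - 4 a^{\frac{5}{2}}$ ($s{\left(a \right)} = \left(a + a \left(-3\right)\right) \left(a + a\right) \sqrt{a} = \left(a - 3 a\right) 2 a \sqrt{a} = - 2 a 2 a \sqrt{a} = - 4 a^{2} \sqrt{a} = - 4 a^{\frac{5}{2}}$)
$\left(31146 + \left(-19\right) 17 \cdot 29\right) + s{\left(-52 \right)} = \left(31146 + \left(-19\right) 17 \cdot 29\right) - 4 \left(-52\right)^{\frac{5}{2}} = \left(31146 - 9367\right) - 4 \cdot 5408 i \sqrt{13} = \left(31146 - 9367\right) - 21632 i \sqrt{13} = 21779 - 21632 i \sqrt{13}$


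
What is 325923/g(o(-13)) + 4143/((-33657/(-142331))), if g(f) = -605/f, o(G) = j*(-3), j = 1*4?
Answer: 162796623799/6787495 ≈ 23985.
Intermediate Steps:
j = 4
o(G) = -12 (o(G) = 4*(-3) = -12)
325923/g(o(-13)) + 4143/((-33657/(-142331))) = 325923/((-605/(-12))) + 4143/((-33657/(-142331))) = 325923/((-605*(-1/12))) + 4143/((-33657*(-1/142331))) = 325923/(605/12) + 4143/(33657/142331) = 325923*(12/605) + 4143*(142331/33657) = 3911076/605 + 196559111/11219 = 162796623799/6787495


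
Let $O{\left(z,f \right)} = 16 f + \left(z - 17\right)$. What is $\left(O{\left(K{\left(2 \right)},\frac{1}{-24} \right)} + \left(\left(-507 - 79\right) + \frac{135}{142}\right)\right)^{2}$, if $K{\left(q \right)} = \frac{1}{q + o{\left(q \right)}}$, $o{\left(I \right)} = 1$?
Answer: $\frac{65851258225}{181476} \approx 3.6287 \cdot 10^{5}$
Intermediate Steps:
$K{\left(q \right)} = \frac{1}{1 + q}$ ($K{\left(q \right)} = \frac{1}{q + 1} = \frac{1}{1 + q}$)
$O{\left(z,f \right)} = -17 + z + 16 f$ ($O{\left(z,f \right)} = 16 f + \left(z - 17\right) = 16 f + \left(-17 + z\right) = -17 + z + 16 f$)
$\left(O{\left(K{\left(2 \right)},\frac{1}{-24} \right)} + \left(\left(-507 - 79\right) + \frac{135}{142}\right)\right)^{2} = \left(\left(-17 + \frac{1}{1 + 2} + \frac{16}{-24}\right) + \left(\left(-507 - 79\right) + \frac{135}{142}\right)\right)^{2} = \left(\left(-17 + \frac{1}{3} + 16 \left(- \frac{1}{24}\right)\right) + \left(-586 + 135 \cdot \frac{1}{142}\right)\right)^{2} = \left(\left(-17 + \frac{1}{3} - \frac{2}{3}\right) + \left(-586 + \frac{135}{142}\right)\right)^{2} = \left(- \frac{52}{3} - \frac{83077}{142}\right)^{2} = \left(- \frac{256615}{426}\right)^{2} = \frac{65851258225}{181476}$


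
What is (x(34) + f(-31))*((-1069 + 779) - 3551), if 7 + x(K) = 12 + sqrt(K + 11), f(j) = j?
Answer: 99866 - 11523*sqrt(5) ≈ 74100.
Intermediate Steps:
x(K) = 5 + sqrt(11 + K) (x(K) = -7 + (12 + sqrt(K + 11)) = -7 + (12 + sqrt(11 + K)) = 5 + sqrt(11 + K))
(x(34) + f(-31))*((-1069 + 779) - 3551) = ((5 + sqrt(11 + 34)) - 31)*((-1069 + 779) - 3551) = ((5 + sqrt(45)) - 31)*(-290 - 3551) = ((5 + 3*sqrt(5)) - 31)*(-3841) = (-26 + 3*sqrt(5))*(-3841) = 99866 - 11523*sqrt(5)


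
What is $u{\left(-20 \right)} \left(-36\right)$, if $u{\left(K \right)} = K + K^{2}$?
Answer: $-13680$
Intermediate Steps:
$u{\left(-20 \right)} \left(-36\right) = - 20 \left(1 - 20\right) \left(-36\right) = \left(-20\right) \left(-19\right) \left(-36\right) = 380 \left(-36\right) = -13680$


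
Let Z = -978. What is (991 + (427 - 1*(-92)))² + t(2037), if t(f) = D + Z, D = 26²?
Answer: 2279798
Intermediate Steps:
D = 676
t(f) = -302 (t(f) = 676 - 978 = -302)
(991 + (427 - 1*(-92)))² + t(2037) = (991 + (427 - 1*(-92)))² - 302 = (991 + (427 + 92))² - 302 = (991 + 519)² - 302 = 1510² - 302 = 2280100 - 302 = 2279798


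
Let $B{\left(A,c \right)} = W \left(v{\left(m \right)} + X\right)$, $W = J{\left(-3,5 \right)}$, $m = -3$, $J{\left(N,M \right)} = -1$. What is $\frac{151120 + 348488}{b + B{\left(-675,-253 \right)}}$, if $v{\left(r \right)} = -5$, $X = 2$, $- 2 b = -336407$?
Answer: $\frac{3888}{1309} \approx 2.9702$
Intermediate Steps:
$b = \frac{336407}{2}$ ($b = \left(- \frac{1}{2}\right) \left(-336407\right) = \frac{336407}{2} \approx 1.682 \cdot 10^{5}$)
$W = -1$
$B{\left(A,c \right)} = 3$ ($B{\left(A,c \right)} = - (-5 + 2) = \left(-1\right) \left(-3\right) = 3$)
$\frac{151120 + 348488}{b + B{\left(-675,-253 \right)}} = \frac{151120 + 348488}{\frac{336407}{2} + 3} = \frac{499608}{\frac{336413}{2}} = 499608 \cdot \frac{2}{336413} = \frac{3888}{1309}$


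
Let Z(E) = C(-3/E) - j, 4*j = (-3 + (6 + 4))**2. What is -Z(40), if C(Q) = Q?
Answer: 493/40 ≈ 12.325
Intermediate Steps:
j = 49/4 (j = (-3 + (6 + 4))**2/4 = (-3 + 10)**2/4 = (1/4)*7**2 = (1/4)*49 = 49/4 ≈ 12.250)
Z(E) = -49/4 - 3/E (Z(E) = -3/E - 1*49/4 = -3/E - 49/4 = -49/4 - 3/E)
-Z(40) = -(-49/4 - 3/40) = -1*(-493/40) = 493/40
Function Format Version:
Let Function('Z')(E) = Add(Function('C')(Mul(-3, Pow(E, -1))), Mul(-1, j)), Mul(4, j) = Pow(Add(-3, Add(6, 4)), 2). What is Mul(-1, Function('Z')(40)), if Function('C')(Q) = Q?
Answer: Rational(493, 40) ≈ 12.325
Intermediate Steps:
j = Rational(49, 4) (j = Mul(Rational(1, 4), Pow(Add(-3, Add(6, 4)), 2)) = Mul(Rational(1, 4), Pow(Add(-3, 10), 2)) = Mul(Rational(1, 4), Pow(7, 2)) = Mul(Rational(1, 4), 49) = Rational(49, 4) ≈ 12.250)
Function('Z')(E) = Add(Rational(-49, 4), Mul(-3, Pow(E, -1))) (Function('Z')(E) = Add(Mul(-3, Pow(E, -1)), Mul(-1, Rational(49, 4))) = Add(Mul(-3, Pow(E, -1)), Rational(-49, 4)) = Add(Rational(-49, 4), Mul(-3, Pow(E, -1))))
Mul(-1, Function('Z')(40)) = Mul(-1, Add(Rational(-49, 4), Mul(-3, Pow(40, -1)))) = Mul(-1, Add(Rational(-49, 4), Mul(-3, Rational(1, 40)))) = Mul(-1, Add(Rational(-49, 4), Rational(-3, 40))) = Mul(-1, Rational(-493, 40)) = Rational(493, 40)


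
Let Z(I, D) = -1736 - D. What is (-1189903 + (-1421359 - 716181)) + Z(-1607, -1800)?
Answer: -3327379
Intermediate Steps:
(-1189903 + (-1421359 - 716181)) + Z(-1607, -1800) = (-1189903 + (-1421359 - 716181)) + (-1736 - 1*(-1800)) = (-1189903 - 2137540) + (-1736 + 1800) = -3327443 + 64 = -3327379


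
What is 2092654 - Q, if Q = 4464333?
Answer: -2371679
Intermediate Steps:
2092654 - Q = 2092654 - 1*4464333 = 2092654 - 4464333 = -2371679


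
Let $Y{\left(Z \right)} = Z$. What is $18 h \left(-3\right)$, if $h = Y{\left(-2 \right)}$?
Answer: $108$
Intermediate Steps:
$h = -2$
$18 h \left(-3\right) = 18 \left(-2\right) \left(-3\right) = \left(-36\right) \left(-3\right) = 108$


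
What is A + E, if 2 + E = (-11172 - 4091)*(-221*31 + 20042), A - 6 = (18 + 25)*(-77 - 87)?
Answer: -201341281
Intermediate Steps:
A = -7046 (A = 6 + (18 + 25)*(-77 - 87) = 6 + 43*(-164) = 6 - 7052 = -7046)
E = -201334235 (E = -2 + (-11172 - 4091)*(-221*31 + 20042) = -2 - 15263*(-6851 + 20042) = -2 - 15263*13191 = -2 - 201334233 = -201334235)
A + E = -7046 - 201334235 = -201341281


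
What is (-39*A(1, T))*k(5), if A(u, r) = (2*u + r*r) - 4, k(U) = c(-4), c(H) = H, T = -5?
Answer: 3588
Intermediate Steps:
k(U) = -4
A(u, r) = -4 + r² + 2*u (A(u, r) = (2*u + r²) - 4 = (r² + 2*u) - 4 = -4 + r² + 2*u)
(-39*A(1, T))*k(5) = -39*(-4 + (-5)² + 2*1)*(-4) = -39*(-4 + 25 + 2)*(-4) = -39*23*(-4) = -897*(-4) = 3588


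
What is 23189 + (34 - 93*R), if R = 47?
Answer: 18852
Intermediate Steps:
23189 + (34 - 93*R) = 23189 + (34 - 93*47) = 23189 + (34 - 4371) = 23189 - 4337 = 18852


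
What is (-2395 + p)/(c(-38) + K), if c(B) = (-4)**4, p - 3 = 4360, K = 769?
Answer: 48/25 ≈ 1.9200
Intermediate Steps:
p = 4363 (p = 3 + 4360 = 4363)
c(B) = 256
(-2395 + p)/(c(-38) + K) = (-2395 + 4363)/(256 + 769) = 1968/1025 = 1968*(1/1025) = 48/25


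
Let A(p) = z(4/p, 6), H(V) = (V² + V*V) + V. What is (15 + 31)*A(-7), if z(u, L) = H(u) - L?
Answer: -13340/49 ≈ -272.25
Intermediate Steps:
H(V) = V + 2*V² (H(V) = (V² + V²) + V = 2*V² + V = V + 2*V²)
z(u, L) = -L + u*(1 + 2*u) (z(u, L) = u*(1 + 2*u) - L = -L + u*(1 + 2*u))
A(p) = -6 + 4*(1 + 8/p)/p (A(p) = -1*6 + (4/p)*(1 + 2*(4/p)) = -6 + (4/p)*(1 + 8/p) = -6 + 4*(1 + 8/p)/p)
(15 + 31)*A(-7) = (15 + 31)*(-6 + 4/(-7) + 32/(-7)²) = 46*(-6 + 4*(-⅐) + 32*(1/49)) = 46*(-6 - 4/7 + 32/49) = 46*(-290/49) = -13340/49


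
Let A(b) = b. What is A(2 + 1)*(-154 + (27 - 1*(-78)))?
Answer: -147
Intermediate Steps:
A(2 + 1)*(-154 + (27 - 1*(-78))) = (2 + 1)*(-154 + (27 - 1*(-78))) = 3*(-154 + (27 + 78)) = 3*(-154 + 105) = 3*(-49) = -147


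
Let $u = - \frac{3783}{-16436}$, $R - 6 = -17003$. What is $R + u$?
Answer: $- \frac{279358909}{16436} \approx -16997.0$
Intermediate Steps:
$R = -16997$ ($R = 6 - 17003 = -16997$)
$u = \frac{3783}{16436}$ ($u = \left(-3783\right) \left(- \frac{1}{16436}\right) = \frac{3783}{16436} \approx 0.23017$)
$R + u = -16997 + \frac{3783}{16436} = - \frac{279358909}{16436}$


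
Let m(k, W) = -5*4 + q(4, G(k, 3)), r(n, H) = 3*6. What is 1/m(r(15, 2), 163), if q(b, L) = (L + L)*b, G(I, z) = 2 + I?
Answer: 1/140 ≈ 0.0071429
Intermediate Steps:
q(b, L) = 2*L*b (q(b, L) = (2*L)*b = 2*L*b)
r(n, H) = 18
m(k, W) = -4 + 8*k (m(k, W) = -5*4 + 2*(2 + k)*4 = -20 + (16 + 8*k) = -4 + 8*k)
1/m(r(15, 2), 163) = 1/(-4 + 8*18) = 1/(-4 + 144) = 1/140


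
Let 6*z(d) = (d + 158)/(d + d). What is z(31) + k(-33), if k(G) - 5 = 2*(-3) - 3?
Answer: -433/124 ≈ -3.4919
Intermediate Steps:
k(G) = -4 (k(G) = 5 + (2*(-3) - 3) = 5 + (-6 - 3) = 5 - 9 = -4)
z(d) = (158 + d)/(12*d) (z(d) = ((d + 158)/(d + d))/6 = ((158 + d)/((2*d)))/6 = ((158 + d)*(1/(2*d)))/6 = ((158 + d)/(2*d))/6 = (158 + d)/(12*d))
z(31) + k(-33) = (1/12)*(158 + 31)/31 - 4 = (1/12)*(1/31)*189 - 4 = 63/124 - 4 = -433/124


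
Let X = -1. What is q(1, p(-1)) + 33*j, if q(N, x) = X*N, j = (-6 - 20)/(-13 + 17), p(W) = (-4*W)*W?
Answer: -431/2 ≈ -215.50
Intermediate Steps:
p(W) = -4*W**2
j = -13/2 (j = -26/4 = -26*1/4 = -13/2 ≈ -6.5000)
q(N, x) = -N
q(1, p(-1)) + 33*j = -1*1 + 33*(-13/2) = -1 - 429/2 = -431/2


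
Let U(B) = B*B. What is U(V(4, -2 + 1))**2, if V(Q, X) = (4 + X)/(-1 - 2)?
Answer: 1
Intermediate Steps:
V(Q, X) = -4/3 - X/3 (V(Q, X) = (4 + X)/(-3) = (4 + X)*(-1/3) = -4/3 - X/3)
U(B) = B**2
U(V(4, -2 + 1))**2 = ((-4/3 - (-2 + 1)/3)**2)**2 = ((-4/3 - 1/3*(-1))**2)**2 = ((-4/3 + 1/3)**2)**2 = ((-1)**2)**2 = 1**2 = 1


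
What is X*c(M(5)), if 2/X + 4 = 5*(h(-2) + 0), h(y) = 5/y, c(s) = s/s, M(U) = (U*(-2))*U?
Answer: -4/33 ≈ -0.12121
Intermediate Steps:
M(U) = -2*U**2 (M(U) = (-2*U)*U = -2*U**2)
c(s) = 1
X = -4/33 (X = 2/(-4 + 5*(5/(-2) + 0)) = 2/(-4 + 5*(5*(-1/2) + 0)) = 2/(-4 + 5*(-5/2 + 0)) = 2/(-4 + 5*(-5/2)) = 2/(-4 - 25/2) = 2/(-33/2) = 2*(-2/33) = -4/33 ≈ -0.12121)
X*c(M(5)) = -4/33*1 = -4/33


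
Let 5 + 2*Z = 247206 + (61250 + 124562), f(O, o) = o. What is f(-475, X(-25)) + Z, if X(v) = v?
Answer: 432963/2 ≈ 2.1648e+5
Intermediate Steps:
Z = 433013/2 (Z = -5/2 + (247206 + (61250 + 124562))/2 = -5/2 + (247206 + 185812)/2 = -5/2 + (½)*433018 = -5/2 + 216509 = 433013/2 ≈ 2.1651e+5)
f(-475, X(-25)) + Z = -25 + 433013/2 = 432963/2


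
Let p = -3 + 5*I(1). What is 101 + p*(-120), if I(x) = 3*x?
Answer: -1339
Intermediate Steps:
p = 12 (p = -3 + 5*(3*1) = -3 + 5*3 = -3 + 15 = 12)
101 + p*(-120) = 101 + 12*(-120) = 101 - 1440 = -1339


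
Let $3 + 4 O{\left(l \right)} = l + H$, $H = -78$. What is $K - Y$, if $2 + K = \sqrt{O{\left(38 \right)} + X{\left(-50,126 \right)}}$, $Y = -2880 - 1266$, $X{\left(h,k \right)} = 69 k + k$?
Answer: $4144 + \frac{\sqrt{35237}}{2} \approx 4237.9$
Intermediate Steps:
$X{\left(h,k \right)} = 70 k$
$Y = -4146$ ($Y = -2880 - 1266 = -4146$)
$O{\left(l \right)} = - \frac{81}{4} + \frac{l}{4}$ ($O{\left(l \right)} = - \frac{3}{4} + \frac{l - 78}{4} = - \frac{3}{4} + \frac{-78 + l}{4} = - \frac{3}{4} + \left(- \frac{39}{2} + \frac{l}{4}\right) = - \frac{81}{4} + \frac{l}{4}$)
$K = -2 + \frac{\sqrt{35237}}{2}$ ($K = -2 + \sqrt{\left(- \frac{81}{4} + \frac{1}{4} \cdot 38\right) + 70 \cdot 126} = -2 + \sqrt{\left(- \frac{81}{4} + \frac{19}{2}\right) + 8820} = -2 + \sqrt{- \frac{43}{4} + 8820} = -2 + \sqrt{\frac{35237}{4}} = -2 + \frac{\sqrt{35237}}{2} \approx 91.858$)
$K - Y = \left(-2 + \frac{\sqrt{35237}}{2}\right) - -4146 = \left(-2 + \frac{\sqrt{35237}}{2}\right) + 4146 = 4144 + \frac{\sqrt{35237}}{2}$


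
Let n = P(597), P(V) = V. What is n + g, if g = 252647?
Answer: 253244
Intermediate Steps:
n = 597
n + g = 597 + 252647 = 253244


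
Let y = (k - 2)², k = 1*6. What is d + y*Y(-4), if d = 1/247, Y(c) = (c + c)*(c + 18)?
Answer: -442623/247 ≈ -1792.0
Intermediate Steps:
k = 6
Y(c) = 2*c*(18 + c) (Y(c) = (2*c)*(18 + c) = 2*c*(18 + c))
d = 1/247 ≈ 0.0040486
y = 16 (y = (6 - 2)² = 4² = 16)
d + y*Y(-4) = 1/247 + 16*(2*(-4)*(18 - 4)) = 1/247 + 16*(2*(-4)*14) = 1/247 + 16*(-112) = 1/247 - 1792 = -442623/247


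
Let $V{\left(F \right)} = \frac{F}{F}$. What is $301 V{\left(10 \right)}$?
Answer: $301$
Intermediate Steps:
$V{\left(F \right)} = 1$
$301 V{\left(10 \right)} = 301 \cdot 1 = 301$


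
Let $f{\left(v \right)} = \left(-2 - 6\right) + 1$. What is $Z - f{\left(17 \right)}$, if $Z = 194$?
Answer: $201$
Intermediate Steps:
$f{\left(v \right)} = -7$ ($f{\left(v \right)} = -8 + 1 = -7$)
$Z - f{\left(17 \right)} = 194 - -7 = 194 + 7 = 201$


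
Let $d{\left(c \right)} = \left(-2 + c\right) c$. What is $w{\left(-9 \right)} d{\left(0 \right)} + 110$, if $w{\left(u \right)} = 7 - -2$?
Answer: $110$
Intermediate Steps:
$w{\left(u \right)} = 9$ ($w{\left(u \right)} = 7 + 2 = 9$)
$d{\left(c \right)} = c \left(-2 + c\right)$
$w{\left(-9 \right)} d{\left(0 \right)} + 110 = 9 \cdot 0 \left(-2 + 0\right) + 110 = 9 \cdot 0 \left(-2\right) + 110 = 9 \cdot 0 + 110 = 0 + 110 = 110$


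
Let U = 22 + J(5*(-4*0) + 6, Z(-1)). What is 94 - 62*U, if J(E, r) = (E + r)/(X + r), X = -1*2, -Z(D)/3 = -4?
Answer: -6908/5 ≈ -1381.6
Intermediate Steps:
Z(D) = 12 (Z(D) = -3*(-4) = 12)
X = -2
J(E, r) = (E + r)/(-2 + r)
U = 119/5 (U = 22 + ((5*(-4*0) + 6) + 12)/(-2 + 12) = 22 + ((5*0 + 6) + 12)/10 = 22 + ((0 + 6) + 12)/10 = 22 + (6 + 12)/10 = 22 + (1/10)*18 = 22 + 9/5 = 119/5 ≈ 23.800)
94 - 62*U = 94 - 62*119/5 = 94 - 7378/5 = -6908/5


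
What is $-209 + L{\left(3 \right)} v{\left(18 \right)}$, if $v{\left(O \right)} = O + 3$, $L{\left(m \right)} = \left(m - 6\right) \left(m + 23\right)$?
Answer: $-1847$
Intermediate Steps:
$L{\left(m \right)} = \left(-6 + m\right) \left(23 + m\right)$
$v{\left(O \right)} = 3 + O$
$-209 + L{\left(3 \right)} v{\left(18 \right)} = -209 + \left(-138 + 3^{2} + 17 \cdot 3\right) \left(3 + 18\right) = -209 + \left(-138 + 9 + 51\right) 21 = -209 - 1638 = -1847$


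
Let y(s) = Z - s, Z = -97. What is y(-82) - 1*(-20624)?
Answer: 20609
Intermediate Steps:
y(s) = -97 - s
y(-82) - 1*(-20624) = (-97 - 1*(-82)) - 1*(-20624) = (-97 + 82) + 20624 = -15 + 20624 = 20609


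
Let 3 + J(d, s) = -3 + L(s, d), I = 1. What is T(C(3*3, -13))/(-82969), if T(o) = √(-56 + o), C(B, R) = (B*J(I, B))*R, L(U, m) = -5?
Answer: -√1231/82969 ≈ -0.00042288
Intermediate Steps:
J(d, s) = -11 (J(d, s) = -3 + (-3 - 5) = -3 - 8 = -11)
C(B, R) = -11*B*R (C(B, R) = (B*(-11))*R = (-11*B)*R = -11*B*R)
T(C(3*3, -13))/(-82969) = √(-56 - 11*3*3*(-13))/(-82969) = √(-56 - 11*9*(-13))*(-1/82969) = √(-56 + 1287)*(-1/82969) = √1231*(-1/82969) = -√1231/82969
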